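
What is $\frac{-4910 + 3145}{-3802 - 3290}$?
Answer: $\frac{1765}{7092} \approx 0.24887$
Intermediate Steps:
$\frac{-4910 + 3145}{-3802 - 3290} = - \frac{1765}{-7092} = \left(-1765\right) \left(- \frac{1}{7092}\right) = \frac{1765}{7092}$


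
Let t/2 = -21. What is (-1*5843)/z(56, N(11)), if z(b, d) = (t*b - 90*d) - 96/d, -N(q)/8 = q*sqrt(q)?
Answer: -381074617/18979942875 - 5132906053*sqrt(11)/75919771500 ≈ -0.24431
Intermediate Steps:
t = -42 (t = 2*(-21) = -42)
N(q) = -8*q**(3/2) (N(q) = -8*q*sqrt(q) = -8*q**(3/2))
z(b, d) = -96/d - 90*d - 42*b (z(b, d) = (-42*b - 90*d) - 96/d = (-90*d - 42*b) - 96/d = -96/d - 90*d - 42*b)
(-1*5843)/z(56, N(11)) = (-1*5843)/(-96*(-sqrt(11)/968) - (-720)*11**(3/2) - 42*56) = -5843/(-96*(-sqrt(11)/968) - (-720)*11*sqrt(11) - 2352) = -5843/(-96*(-sqrt(11)/968) - (-7920)*sqrt(11) - 2352) = -5843/(-(-12)*sqrt(11)/121 + 7920*sqrt(11) - 2352) = -5843/(12*sqrt(11)/121 + 7920*sqrt(11) - 2352) = -5843/(-2352 + 958332*sqrt(11)/121)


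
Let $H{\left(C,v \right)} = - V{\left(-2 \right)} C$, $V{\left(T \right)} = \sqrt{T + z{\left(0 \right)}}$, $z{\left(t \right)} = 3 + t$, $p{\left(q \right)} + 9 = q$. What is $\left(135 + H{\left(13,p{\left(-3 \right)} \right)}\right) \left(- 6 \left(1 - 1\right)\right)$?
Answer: $0$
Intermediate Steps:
$p{\left(q \right)} = -9 + q$
$V{\left(T \right)} = \sqrt{3 + T}$ ($V{\left(T \right)} = \sqrt{T + \left(3 + 0\right)} = \sqrt{T + 3} = \sqrt{3 + T}$)
$H{\left(C,v \right)} = - C$ ($H{\left(C,v \right)} = - \sqrt{3 - 2} C = - \sqrt{1} C = \left(-1\right) 1 C = - C$)
$\left(135 + H{\left(13,p{\left(-3 \right)} \right)}\right) \left(- 6 \left(1 - 1\right)\right) = \left(135 - 13\right) \left(- 6 \left(1 - 1\right)\right) = \left(135 - 13\right) \left(\left(-6\right) 0\right) = 122 \cdot 0 = 0$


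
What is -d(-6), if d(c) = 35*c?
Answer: 210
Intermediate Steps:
-d(-6) = -35*(-6) = -1*(-210) = 210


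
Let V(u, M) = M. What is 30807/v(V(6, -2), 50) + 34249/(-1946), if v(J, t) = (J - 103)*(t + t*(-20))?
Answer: -39956992/2310875 ≈ -17.291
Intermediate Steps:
v(J, t) = -19*t*(-103 + J) (v(J, t) = (-103 + J)*(t - 20*t) = (-103 + J)*(-19*t) = -19*t*(-103 + J))
30807/v(V(6, -2), 50) + 34249/(-1946) = 30807/((19*50*(103 - 1*(-2)))) + 34249/(-1946) = 30807/((19*50*(103 + 2))) + 34249*(-1/1946) = 30807/((19*50*105)) - 34249/1946 = 30807/99750 - 34249/1946 = 30807*(1/99750) - 34249/1946 = 1467/4750 - 34249/1946 = -39956992/2310875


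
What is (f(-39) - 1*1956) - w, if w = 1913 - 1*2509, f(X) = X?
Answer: -1399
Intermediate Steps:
w = -596 (w = 1913 - 2509 = -596)
(f(-39) - 1*1956) - w = (-39 - 1*1956) - 1*(-596) = (-39 - 1956) + 596 = -1995 + 596 = -1399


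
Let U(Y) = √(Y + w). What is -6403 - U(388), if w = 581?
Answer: -6403 - √969 ≈ -6434.1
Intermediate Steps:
U(Y) = √(581 + Y) (U(Y) = √(Y + 581) = √(581 + Y))
-6403 - U(388) = -6403 - √(581 + 388) = -6403 - √969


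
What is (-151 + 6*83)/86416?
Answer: 347/86416 ≈ 0.0040155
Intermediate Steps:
(-151 + 6*83)/86416 = (-151 + 498)*(1/86416) = 347*(1/86416) = 347/86416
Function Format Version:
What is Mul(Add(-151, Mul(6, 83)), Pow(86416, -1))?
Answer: Rational(347, 86416) ≈ 0.0040155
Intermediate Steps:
Mul(Add(-151, Mul(6, 83)), Pow(86416, -1)) = Mul(Add(-151, 498), Rational(1, 86416)) = Mul(347, Rational(1, 86416)) = Rational(347, 86416)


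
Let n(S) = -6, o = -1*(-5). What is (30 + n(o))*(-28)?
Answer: -672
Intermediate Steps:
o = 5
(30 + n(o))*(-28) = (30 - 6)*(-28) = 24*(-28) = -672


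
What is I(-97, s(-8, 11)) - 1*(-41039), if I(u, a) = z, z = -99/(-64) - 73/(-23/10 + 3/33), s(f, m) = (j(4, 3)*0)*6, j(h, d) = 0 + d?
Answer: 638776505/15552 ≈ 41074.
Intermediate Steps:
j(h, d) = d
s(f, m) = 0 (s(f, m) = (3*0)*6 = 0*6 = 0)
z = 537977/15552 (z = -99*(-1/64) - 73/(-23*⅒ + 3*(1/33)) = 99/64 - 73/(-23/10 + 1/11) = 99/64 - 73/(-243/110) = 99/64 - 73*(-110/243) = 99/64 + 8030/243 = 537977/15552 ≈ 34.592)
I(u, a) = 537977/15552
I(-97, s(-8, 11)) - 1*(-41039) = 537977/15552 - 1*(-41039) = 537977/15552 + 41039 = 638776505/15552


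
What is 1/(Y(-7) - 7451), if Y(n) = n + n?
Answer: -1/7465 ≈ -0.00013396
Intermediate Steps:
Y(n) = 2*n
1/(Y(-7) - 7451) = 1/(2*(-7) - 7451) = 1/(-14 - 7451) = 1/(-7465) = -1/7465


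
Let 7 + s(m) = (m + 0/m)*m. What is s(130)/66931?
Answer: 16893/66931 ≈ 0.25239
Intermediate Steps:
s(m) = -7 + m² (s(m) = -7 + (m + 0/m)*m = -7 + (m + 0)*m = -7 + m*m = -7 + m²)
s(130)/66931 = (-7 + 130²)/66931 = (-7 + 16900)*(1/66931) = 16893*(1/66931) = 16893/66931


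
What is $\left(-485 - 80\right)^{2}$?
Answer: $319225$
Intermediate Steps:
$\left(-485 - 80\right)^{2} = \left(-565\right)^{2} = 319225$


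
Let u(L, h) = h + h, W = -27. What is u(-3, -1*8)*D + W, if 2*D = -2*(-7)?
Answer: -139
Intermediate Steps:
u(L, h) = 2*h
D = 7 (D = (-2*(-7))/2 = (-1*(-14))/2 = (1/2)*14 = 7)
u(-3, -1*8)*D + W = (2*(-1*8))*7 - 27 = (2*(-8))*7 - 27 = -16*7 - 27 = -112 - 27 = -139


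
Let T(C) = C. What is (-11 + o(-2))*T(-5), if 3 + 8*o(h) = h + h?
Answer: 475/8 ≈ 59.375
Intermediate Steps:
o(h) = -3/8 + h/4 (o(h) = -3/8 + (h + h)/8 = -3/8 + (2*h)/8 = -3/8 + h/4)
(-11 + o(-2))*T(-5) = (-11 + (-3/8 + (¼)*(-2)))*(-5) = (-11 + (-3/8 - ½))*(-5) = (-11 - 7/8)*(-5) = -95/8*(-5) = 475/8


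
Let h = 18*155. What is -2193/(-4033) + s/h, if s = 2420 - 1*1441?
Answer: 10066777/11252070 ≈ 0.89466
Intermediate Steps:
h = 2790
s = 979 (s = 2420 - 1441 = 979)
-2193/(-4033) + s/h = -2193/(-4033) + 979/2790 = -2193*(-1/4033) + 979*(1/2790) = 2193/4033 + 979/2790 = 10066777/11252070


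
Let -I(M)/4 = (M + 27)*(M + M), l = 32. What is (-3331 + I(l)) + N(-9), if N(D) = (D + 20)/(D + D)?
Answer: -331841/18 ≈ -18436.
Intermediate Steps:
N(D) = (20 + D)/(2*D) (N(D) = (20 + D)/((2*D)) = (20 + D)*(1/(2*D)) = (20 + D)/(2*D))
I(M) = -8*M*(27 + M) (I(M) = -4*(M + 27)*(M + M) = -4*(27 + M)*2*M = -8*M*(27 + M))
(-3331 + I(l)) + N(-9) = (-3331 - 8*32*(27 + 32)) + (½)*(20 - 9)/(-9) = (-3331 - 8*32*59) + (½)*(-⅑)*11 = (-3331 - 15104) - 11/18 = -18435 - 11/18 = -331841/18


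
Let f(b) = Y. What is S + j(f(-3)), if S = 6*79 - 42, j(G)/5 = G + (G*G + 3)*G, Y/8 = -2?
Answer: -20368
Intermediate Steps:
Y = -16 (Y = 8*(-2) = -16)
f(b) = -16
j(G) = 5*G + 5*G*(3 + G²) (j(G) = 5*(G + (G*G + 3)*G) = 5*(G + (G² + 3)*G) = 5*(G + (3 + G²)*G) = 5*(G + G*(3 + G²)) = 5*G + 5*G*(3 + G²))
S = 432 (S = 474 - 42 = 432)
S + j(f(-3)) = 432 + 5*(-16)*(4 + (-16)²) = 432 + 5*(-16)*(4 + 256) = 432 + 5*(-16)*260 = 432 - 20800 = -20368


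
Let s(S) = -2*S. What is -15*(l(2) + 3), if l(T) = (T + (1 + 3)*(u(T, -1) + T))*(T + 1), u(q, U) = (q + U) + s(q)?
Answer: 45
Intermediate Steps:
u(q, U) = U - q (u(q, U) = (q + U) - 2*q = (U + q) - 2*q = U - q)
l(T) = (1 + T)*(-4 + T) (l(T) = (T + (1 + 3)*((-1 - T) + T))*(T + 1) = (T + 4*(-1))*(1 + T) = (T - 4)*(1 + T) = (-4 + T)*(1 + T) = (1 + T)*(-4 + T))
-15*(l(2) + 3) = -15*((-4 + 2² - 3*2) + 3) = -15*((-4 + 4 - 6) + 3) = -15*(-6 + 3) = -15*(-3) = 45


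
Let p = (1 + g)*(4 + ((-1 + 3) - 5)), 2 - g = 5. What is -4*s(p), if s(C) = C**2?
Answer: -16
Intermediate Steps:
g = -3 (g = 2 - 1*5 = 2 - 5 = -3)
p = -2 (p = (1 - 3)*(4 + ((-1 + 3) - 5)) = -2*(4 + (2 - 5)) = -2*(4 - 3) = -2*1 = -2)
-4*s(p) = -4*(-2)**2 = -4*4 = -16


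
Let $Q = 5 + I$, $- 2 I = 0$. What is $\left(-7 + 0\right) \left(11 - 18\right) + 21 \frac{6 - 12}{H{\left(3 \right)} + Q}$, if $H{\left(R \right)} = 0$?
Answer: $\frac{119}{5} \approx 23.8$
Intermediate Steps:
$I = 0$ ($I = \left(- \frac{1}{2}\right) 0 = 0$)
$Q = 5$ ($Q = 5 + 0 = 5$)
$\left(-7 + 0\right) \left(11 - 18\right) + 21 \frac{6 - 12}{H{\left(3 \right)} + Q} = \left(-7 + 0\right) \left(11 - 18\right) + 21 \frac{6 - 12}{0 + 5} = \left(-7\right) \left(-7\right) + 21 \left(- \frac{6}{5}\right) = 49 + 21 \left(\left(-6\right) \frac{1}{5}\right) = 49 + 21 \left(- \frac{6}{5}\right) = 49 - \frac{126}{5} = \frac{119}{5}$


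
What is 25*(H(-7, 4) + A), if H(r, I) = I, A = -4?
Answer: 0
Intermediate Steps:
25*(H(-7, 4) + A) = 25*(4 - 4) = 25*0 = 0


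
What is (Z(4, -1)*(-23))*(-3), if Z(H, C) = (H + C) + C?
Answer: 138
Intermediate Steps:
Z(H, C) = H + 2*C (Z(H, C) = (C + H) + C = H + 2*C)
(Z(4, -1)*(-23))*(-3) = ((4 + 2*(-1))*(-23))*(-3) = ((4 - 2)*(-23))*(-3) = (2*(-23))*(-3) = -46*(-3) = 138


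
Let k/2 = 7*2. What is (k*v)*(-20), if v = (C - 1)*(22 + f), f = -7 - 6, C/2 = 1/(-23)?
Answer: 126000/23 ≈ 5478.3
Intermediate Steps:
C = -2/23 (C = 2/(-23) = 2*(-1/23) = -2/23 ≈ -0.086957)
f = -13
k = 28 (k = 2*(7*2) = 2*14 = 28)
v = -225/23 (v = (-2/23 - 1)*(22 - 13) = -25/23*9 = -225/23 ≈ -9.7826)
(k*v)*(-20) = (28*(-225/23))*(-20) = -6300/23*(-20) = 126000/23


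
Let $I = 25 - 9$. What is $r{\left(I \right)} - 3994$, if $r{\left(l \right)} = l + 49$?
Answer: $-3929$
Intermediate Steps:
$I = 16$
$r{\left(l \right)} = 49 + l$
$r{\left(I \right)} - 3994 = \left(49 + 16\right) - 3994 = 65 - 3994 = -3929$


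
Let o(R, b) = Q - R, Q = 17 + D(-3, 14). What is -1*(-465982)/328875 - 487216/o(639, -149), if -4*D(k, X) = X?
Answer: 107016422494/137140875 ≈ 780.34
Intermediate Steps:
D(k, X) = -X/4
Q = 27/2 (Q = 17 - ¼*14 = 17 - 7/2 = 27/2 ≈ 13.500)
o(R, b) = 27/2 - R
-1*(-465982)/328875 - 487216/o(639, -149) = -1*(-465982)/328875 - 487216/(27/2 - 1*639) = 465982*(1/328875) - 487216/(27/2 - 639) = 465982/328875 - 487216/(-1251/2) = 465982/328875 - 487216*(-2/1251) = 465982/328875 + 974432/1251 = 107016422494/137140875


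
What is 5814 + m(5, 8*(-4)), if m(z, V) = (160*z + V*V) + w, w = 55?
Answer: 7693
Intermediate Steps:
m(z, V) = 55 + V**2 + 160*z (m(z, V) = (160*z + V*V) + 55 = (160*z + V**2) + 55 = (V**2 + 160*z) + 55 = 55 + V**2 + 160*z)
5814 + m(5, 8*(-4)) = 5814 + (55 + (8*(-4))**2 + 160*5) = 5814 + (55 + (-32)**2 + 800) = 5814 + (55 + 1024 + 800) = 5814 + 1879 = 7693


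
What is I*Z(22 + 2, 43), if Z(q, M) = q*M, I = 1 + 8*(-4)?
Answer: -31992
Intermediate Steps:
I = -31 (I = 1 - 32 = -31)
Z(q, M) = M*q
I*Z(22 + 2, 43) = -1333*(22 + 2) = -1333*24 = -31*1032 = -31992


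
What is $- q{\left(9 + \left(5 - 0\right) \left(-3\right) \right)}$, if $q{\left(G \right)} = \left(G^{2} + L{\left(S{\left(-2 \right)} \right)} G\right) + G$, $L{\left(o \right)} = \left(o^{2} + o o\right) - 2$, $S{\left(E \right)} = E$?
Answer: $6$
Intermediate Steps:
$L{\left(o \right)} = -2 + 2 o^{2}$ ($L{\left(o \right)} = \left(o^{2} + o^{2}\right) - 2 = 2 o^{2} - 2 = -2 + 2 o^{2}$)
$q{\left(G \right)} = G^{2} + 7 G$ ($q{\left(G \right)} = \left(G^{2} + \left(-2 + 2 \left(-2\right)^{2}\right) G\right) + G = \left(G^{2} + \left(-2 + 2 \cdot 4\right) G\right) + G = \left(G^{2} + \left(-2 + 8\right) G\right) + G = \left(G^{2} + 6 G\right) + G = G^{2} + 7 G$)
$- q{\left(9 + \left(5 - 0\right) \left(-3\right) \right)} = - \left(9 + \left(5 - 0\right) \left(-3\right)\right) \left(7 + \left(9 + \left(5 - 0\right) \left(-3\right)\right)\right) = - \left(9 + \left(5 + 0\right) \left(-3\right)\right) \left(7 + \left(9 + \left(5 + 0\right) \left(-3\right)\right)\right) = - \left(9 + 5 \left(-3\right)\right) \left(7 + \left(9 + 5 \left(-3\right)\right)\right) = - \left(9 - 15\right) \left(7 + \left(9 - 15\right)\right) = - \left(-6\right) \left(7 - 6\right) = - \left(-6\right) 1 = \left(-1\right) \left(-6\right) = 6$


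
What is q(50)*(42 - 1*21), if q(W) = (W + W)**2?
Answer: 210000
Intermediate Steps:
q(W) = 4*W**2 (q(W) = (2*W)**2 = 4*W**2)
q(50)*(42 - 1*21) = (4*50**2)*(42 - 1*21) = (4*2500)*(42 - 21) = 10000*21 = 210000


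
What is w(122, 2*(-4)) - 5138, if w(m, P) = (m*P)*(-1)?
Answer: -4162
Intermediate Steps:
w(m, P) = -P*m (w(m, P) = (P*m)*(-1) = -P*m)
w(122, 2*(-4)) - 5138 = -1*2*(-4)*122 - 5138 = -1*(-8)*122 - 5138 = 976 - 5138 = -4162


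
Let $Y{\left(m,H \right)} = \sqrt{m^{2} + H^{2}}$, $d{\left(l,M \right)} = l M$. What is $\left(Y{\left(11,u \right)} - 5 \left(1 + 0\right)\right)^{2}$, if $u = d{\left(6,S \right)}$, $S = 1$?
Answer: $\left(-5 + \sqrt{157}\right)^{2} \approx 56.7$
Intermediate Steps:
$d{\left(l,M \right)} = M l$
$u = 6$ ($u = 1 \cdot 6 = 6$)
$Y{\left(m,H \right)} = \sqrt{H^{2} + m^{2}}$
$\left(Y{\left(11,u \right)} - 5 \left(1 + 0\right)\right)^{2} = \left(\sqrt{6^{2} + 11^{2}} - 5 \left(1 + 0\right)\right)^{2} = \left(\sqrt{36 + 121} - 5\right)^{2} = \left(\sqrt{157} - 5\right)^{2} = \left(-5 + \sqrt{157}\right)^{2}$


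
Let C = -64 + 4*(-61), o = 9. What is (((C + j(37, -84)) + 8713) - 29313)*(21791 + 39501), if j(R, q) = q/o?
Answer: -3846195584/3 ≈ -1.2821e+9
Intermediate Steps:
C = -308 (C = -64 - 244 = -308)
j(R, q) = q/9
(((C + j(37, -84)) + 8713) - 29313)*(21791 + 39501) = (((-308 + (⅑)*(-84)) + 8713) - 29313)*(21791 + 39501) = (((-308 - 28/3) + 8713) - 29313)*61292 = ((-952/3 + 8713) - 29313)*61292 = (25187/3 - 29313)*61292 = -62752/3*61292 = -3846195584/3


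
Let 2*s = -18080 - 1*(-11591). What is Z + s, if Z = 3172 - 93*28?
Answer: -5353/2 ≈ -2676.5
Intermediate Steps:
Z = 568 (Z = 3172 - 1*2604 = 3172 - 2604 = 568)
s = -6489/2 (s = (-18080 - 1*(-11591))/2 = (-18080 + 11591)/2 = (1/2)*(-6489) = -6489/2 ≈ -3244.5)
Z + s = 568 - 6489/2 = -5353/2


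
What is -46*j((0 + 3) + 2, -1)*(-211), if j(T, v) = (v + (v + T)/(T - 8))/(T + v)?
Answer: -33971/6 ≈ -5661.8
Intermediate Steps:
j(T, v) = (v + (T + v)/(-8 + T))/(T + v)
-46*j((0 + 3) + 2, -1)*(-211) = -46*(((0 + 3) + 2) - 7*(-1) + ((0 + 3) + 2)*(-1))/(((0 + 3) + 2)² - 8*((0 + 3) + 2) - 8*(-1) + ((0 + 3) + 2)*(-1))*(-211) = -46*((3 + 2) + 7 + (3 + 2)*(-1))/((3 + 2)² - 8*(3 + 2) + 8 + (3 + 2)*(-1))*(-211) = -46*(5 + 7 + 5*(-1))/(5² - 8*5 + 8 + 5*(-1))*(-211) = -46*(5 + 7 - 5)/(25 - 40 + 8 - 5)*(-211) = -46*7/(-12)*(-211) = -(-23)*7/6*(-211) = -46*(-7/12)*(-211) = (161/6)*(-211) = -33971/6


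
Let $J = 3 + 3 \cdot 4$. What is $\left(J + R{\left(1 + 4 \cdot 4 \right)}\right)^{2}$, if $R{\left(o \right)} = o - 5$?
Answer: $729$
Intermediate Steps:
$R{\left(o \right)} = -5 + o$ ($R{\left(o \right)} = o - 5 = -5 + o$)
$J = 15$ ($J = 3 + 12 = 15$)
$\left(J + R{\left(1 + 4 \cdot 4 \right)}\right)^{2} = \left(15 + \left(-5 + \left(1 + 4 \cdot 4\right)\right)\right)^{2} = \left(15 + \left(-5 + \left(1 + 16\right)\right)\right)^{2} = \left(15 + \left(-5 + 17\right)\right)^{2} = \left(15 + 12\right)^{2} = 27^{2} = 729$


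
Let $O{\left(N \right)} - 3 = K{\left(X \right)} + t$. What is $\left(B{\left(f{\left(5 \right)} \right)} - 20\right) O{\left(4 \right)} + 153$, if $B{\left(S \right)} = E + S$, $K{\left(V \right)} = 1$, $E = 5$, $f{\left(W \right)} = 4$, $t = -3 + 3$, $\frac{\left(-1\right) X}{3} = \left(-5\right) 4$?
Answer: $109$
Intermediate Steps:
$X = 60$ ($X = - 3 \left(\left(-5\right) 4\right) = \left(-3\right) \left(-20\right) = 60$)
$t = 0$
$B{\left(S \right)} = 5 + S$
$O{\left(N \right)} = 4$ ($O{\left(N \right)} = 3 + \left(1 + 0\right) = 3 + 1 = 4$)
$\left(B{\left(f{\left(5 \right)} \right)} - 20\right) O{\left(4 \right)} + 153 = \left(\left(5 + 4\right) - 20\right) 4 + 153 = \left(9 - 20\right) 4 + 153 = \left(-11\right) 4 + 153 = -44 + 153 = 109$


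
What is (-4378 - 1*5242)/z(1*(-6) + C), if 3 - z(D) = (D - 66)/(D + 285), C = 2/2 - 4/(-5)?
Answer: -2960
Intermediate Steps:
C = 9/5 (C = 2*(½) - 4*(-⅕) = 1 + ⅘ = 9/5 ≈ 1.8000)
z(D) = 3 - (-66 + D)/(285 + D) (z(D) = 3 - (D - 66)/(D + 285) = 3 - (-66 + D)/(285 + D))
(-4378 - 1*5242)/z(1*(-6) + C) = (-4378 - 1*5242)/(((921 + 2*(1*(-6) + 9/5))/(285 + (1*(-6) + 9/5)))) = (-4378 - 5242)/(((921 + 2*(-6 + 9/5))/(285 + (-6 + 9/5)))) = -9620*(285 - 21/5)/(921 + 2*(-21/5)) = -9620*1404/(5*(921 - 42/5)) = -9620/((5/1404)*(4563/5)) = -9620/13/4 = -9620*4/13 = -2960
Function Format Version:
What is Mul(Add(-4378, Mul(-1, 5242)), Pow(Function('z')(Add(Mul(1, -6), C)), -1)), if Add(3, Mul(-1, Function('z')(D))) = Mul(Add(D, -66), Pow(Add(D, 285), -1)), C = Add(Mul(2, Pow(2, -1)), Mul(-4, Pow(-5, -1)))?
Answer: -2960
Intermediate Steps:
C = Rational(9, 5) (C = Add(Mul(2, Rational(1, 2)), Mul(-4, Rational(-1, 5))) = Add(1, Rational(4, 5)) = Rational(9, 5) ≈ 1.8000)
Function('z')(D) = Add(3, Mul(-1, Pow(Add(285, D), -1), Add(-66, D))) (Function('z')(D) = Add(3, Mul(-1, Mul(Add(D, -66), Pow(Add(D, 285), -1)))) = Add(3, Mul(-1, Mul(Add(-66, D), Pow(Add(285, D), -1)))) = Add(3, Mul(-1, Mul(Pow(Add(285, D), -1), Add(-66, D)))) = Add(3, Mul(-1, Pow(Add(285, D), -1), Add(-66, D))))
Mul(Add(-4378, Mul(-1, 5242)), Pow(Function('z')(Add(Mul(1, -6), C)), -1)) = Mul(Add(-4378, Mul(-1, 5242)), Pow(Mul(Pow(Add(285, Add(Mul(1, -6), Rational(9, 5))), -1), Add(921, Mul(2, Add(Mul(1, -6), Rational(9, 5))))), -1)) = Mul(Add(-4378, -5242), Pow(Mul(Pow(Add(285, Add(-6, Rational(9, 5))), -1), Add(921, Mul(2, Add(-6, Rational(9, 5))))), -1)) = Mul(-9620, Pow(Mul(Pow(Add(285, Rational(-21, 5)), -1), Add(921, Mul(2, Rational(-21, 5)))), -1)) = Mul(-9620, Pow(Mul(Pow(Rational(1404, 5), -1), Add(921, Rational(-42, 5))), -1)) = Mul(-9620, Pow(Mul(Rational(5, 1404), Rational(4563, 5)), -1)) = Mul(-9620, Pow(Rational(13, 4), -1)) = Mul(-9620, Rational(4, 13)) = -2960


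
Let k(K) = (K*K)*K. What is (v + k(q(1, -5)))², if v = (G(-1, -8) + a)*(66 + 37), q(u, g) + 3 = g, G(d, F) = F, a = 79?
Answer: 46253601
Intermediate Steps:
q(u, g) = -3 + g
k(K) = K³ (k(K) = K²*K = K³)
v = 7313 (v = (-8 + 79)*(66 + 37) = 71*103 = 7313)
(v + k(q(1, -5)))² = (7313 + (-3 - 5)³)² = (7313 + (-8)³)² = (7313 - 512)² = 6801² = 46253601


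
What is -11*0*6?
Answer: 0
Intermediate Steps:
-11*0*6 = 0*6 = 0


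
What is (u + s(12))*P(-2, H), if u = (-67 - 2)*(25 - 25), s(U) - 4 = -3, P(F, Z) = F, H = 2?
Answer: -2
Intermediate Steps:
s(U) = 1 (s(U) = 4 - 3 = 1)
u = 0 (u = -69*0 = 0)
(u + s(12))*P(-2, H) = (0 + 1)*(-2) = 1*(-2) = -2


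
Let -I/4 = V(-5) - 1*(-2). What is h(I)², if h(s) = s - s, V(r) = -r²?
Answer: 0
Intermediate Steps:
I = 92 (I = -4*(-1*(-5)² - 1*(-2)) = -4*(-1*25 + 2) = -4*(-25 + 2) = -4*(-23) = 92)
h(s) = 0
h(I)² = 0² = 0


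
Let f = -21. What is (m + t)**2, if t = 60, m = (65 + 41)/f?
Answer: 1331716/441 ≈ 3019.8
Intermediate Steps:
m = -106/21 (m = (65 + 41)/(-21) = 106*(-1/21) = -106/21 ≈ -5.0476)
(m + t)**2 = (-106/21 + 60)**2 = (1154/21)**2 = 1331716/441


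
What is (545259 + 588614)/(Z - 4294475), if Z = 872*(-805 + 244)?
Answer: -1133873/4783667 ≈ -0.23703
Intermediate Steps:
Z = -489192 (Z = 872*(-561) = -489192)
(545259 + 588614)/(Z - 4294475) = (545259 + 588614)/(-489192 - 4294475) = 1133873/(-4783667) = 1133873*(-1/4783667) = -1133873/4783667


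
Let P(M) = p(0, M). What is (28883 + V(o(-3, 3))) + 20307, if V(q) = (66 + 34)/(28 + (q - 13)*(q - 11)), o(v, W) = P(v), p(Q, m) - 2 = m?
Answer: 2410335/49 ≈ 49191.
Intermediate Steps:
p(Q, m) = 2 + m
P(M) = 2 + M
o(v, W) = 2 + v
V(q) = 100/(28 + (-13 + q)*(-11 + q))
(28883 + V(o(-3, 3))) + 20307 = (28883 + 100/(171 + (2 - 3)**2 - 24*(2 - 3))) + 20307 = (28883 + 100/(171 + (-1)**2 - 24*(-1))) + 20307 = (28883 + 100/(171 + 1 + 24)) + 20307 = (28883 + 100/196) + 20307 = (28883 + 100*(1/196)) + 20307 = (28883 + 25/49) + 20307 = 1415292/49 + 20307 = 2410335/49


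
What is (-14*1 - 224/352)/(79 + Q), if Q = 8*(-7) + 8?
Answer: -161/341 ≈ -0.47214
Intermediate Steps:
Q = -48 (Q = -56 + 8 = -48)
(-14*1 - 224/352)/(79 + Q) = (-14*1 - 224/352)/(79 - 48) = (-14 - 224*1/352)/31 = (-14 - 7/11)*(1/31) = -161/11*1/31 = -161/341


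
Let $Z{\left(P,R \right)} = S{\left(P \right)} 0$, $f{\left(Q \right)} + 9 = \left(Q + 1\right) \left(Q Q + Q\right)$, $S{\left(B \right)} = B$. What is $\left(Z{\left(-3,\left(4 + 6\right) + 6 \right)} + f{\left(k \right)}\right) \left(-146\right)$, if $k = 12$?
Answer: $-294774$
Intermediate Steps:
$f{\left(Q \right)} = -9 + \left(1 + Q\right) \left(Q + Q^{2}\right)$ ($f{\left(Q \right)} = -9 + \left(Q + 1\right) \left(Q Q + Q\right) = -9 + \left(1 + Q\right) \left(Q^{2} + Q\right) = -9 + \left(1 + Q\right) \left(Q + Q^{2}\right)$)
$Z{\left(P,R \right)} = 0$ ($Z{\left(P,R \right)} = P 0 = 0$)
$\left(Z{\left(-3,\left(4 + 6\right) + 6 \right)} + f{\left(k \right)}\right) \left(-146\right) = \left(0 + \left(-9 + 12 + 12^{3} + 2 \cdot 12^{2}\right)\right) \left(-146\right) = \left(0 + \left(-9 + 12 + 1728 + 2 \cdot 144\right)\right) \left(-146\right) = \left(0 + \left(-9 + 12 + 1728 + 288\right)\right) \left(-146\right) = \left(0 + 2019\right) \left(-146\right) = 2019 \left(-146\right) = -294774$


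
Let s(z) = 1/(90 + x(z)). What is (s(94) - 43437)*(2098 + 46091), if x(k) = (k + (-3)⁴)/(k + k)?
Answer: -35782998652803/17095 ≈ -2.0932e+9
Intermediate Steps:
x(k) = (81 + k)/(2*k) (x(k) = (k + 81)/((2*k)) = (81 + k)*(1/(2*k)) = (81 + k)/(2*k))
s(z) = 1/(90 + (81 + z)/(2*z))
(s(94) - 43437)*(2098 + 46091) = (2*94/(81 + 181*94) - 43437)*(2098 + 46091) = (2*94/(81 + 17014) - 43437)*48189 = (2*94/17095 - 43437)*48189 = (2*94*(1/17095) - 43437)*48189 = (188/17095 - 43437)*48189 = -742555327/17095*48189 = -35782998652803/17095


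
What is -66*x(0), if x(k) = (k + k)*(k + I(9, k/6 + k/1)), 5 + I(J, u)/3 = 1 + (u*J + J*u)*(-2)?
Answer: 0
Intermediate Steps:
I(J, u) = -12 - 12*J*u (I(J, u) = -15 + 3*(1 + (u*J + J*u)*(-2)) = -15 + 3*(1 + (J*u + J*u)*(-2)) = -15 + 3*(1 + (2*J*u)*(-2)) = -15 + 3*(1 - 4*J*u) = -15 + (3 - 12*J*u) = -12 - 12*J*u)
x(k) = 2*k*(-12 - 125*k) (x(k) = (k + k)*(k + (-12 - 12*9*(k/6 + k/1))) = (2*k)*(k + (-12 - 12*9*(k*(⅙) + k*1))) = (2*k)*(k + (-12 - 12*9*(k/6 + k))) = (2*k)*(k + (-12 - 12*9*7*k/6)) = (2*k)*(k + (-12 - 126*k)) = (2*k)*(-12 - 125*k) = 2*k*(-12 - 125*k))
-66*x(0) = -(-132)*0*(12 + 125*0) = -(-132)*0*(12 + 0) = -(-132)*0*12 = -66*0 = 0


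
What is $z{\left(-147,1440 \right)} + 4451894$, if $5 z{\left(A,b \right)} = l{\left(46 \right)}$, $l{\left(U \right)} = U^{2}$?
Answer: $\frac{22261586}{5} \approx 4.4523 \cdot 10^{6}$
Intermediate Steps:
$z{\left(A,b \right)} = \frac{2116}{5}$ ($z{\left(A,b \right)} = \frac{46^{2}}{5} = \frac{1}{5} \cdot 2116 = \frac{2116}{5}$)
$z{\left(-147,1440 \right)} + 4451894 = \frac{2116}{5} + 4451894 = \frac{22261586}{5}$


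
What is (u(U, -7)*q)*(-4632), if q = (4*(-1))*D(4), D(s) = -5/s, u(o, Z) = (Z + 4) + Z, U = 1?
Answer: 231600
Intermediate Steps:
u(o, Z) = 4 + 2*Z (u(o, Z) = (4 + Z) + Z = 4 + 2*Z)
q = 5 (q = (4*(-1))*(-5/4) = -(-20)/4 = -4*(-5/4) = 5)
(u(U, -7)*q)*(-4632) = ((4 + 2*(-7))*5)*(-4632) = ((4 - 14)*5)*(-4632) = -10*5*(-4632) = -50*(-4632) = 231600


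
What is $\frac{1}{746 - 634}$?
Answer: $\frac{1}{112} \approx 0.0089286$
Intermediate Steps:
$\frac{1}{746 - 634} = \frac{1}{112}$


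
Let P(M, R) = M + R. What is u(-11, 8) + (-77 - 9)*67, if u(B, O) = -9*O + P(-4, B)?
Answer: -5849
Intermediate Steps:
u(B, O) = -4 + B - 9*O (u(B, O) = -9*O + (-4 + B) = -4 + B - 9*O)
u(-11, 8) + (-77 - 9)*67 = (-4 - 11 - 9*8) + (-77 - 9)*67 = (-4 - 11 - 72) - 86*67 = -87 - 5762 = -5849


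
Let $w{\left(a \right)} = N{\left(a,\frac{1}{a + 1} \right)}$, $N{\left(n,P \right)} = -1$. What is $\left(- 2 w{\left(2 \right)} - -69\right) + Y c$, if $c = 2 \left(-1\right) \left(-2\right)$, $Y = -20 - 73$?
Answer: $-301$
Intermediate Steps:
$w{\left(a \right)} = -1$
$Y = -93$ ($Y = -20 - 73 = -93$)
$c = 4$ ($c = \left(-2\right) \left(-2\right) = 4$)
$\left(- 2 w{\left(2 \right)} - -69\right) + Y c = \left(\left(-2\right) \left(-1\right) - -69\right) - 372 = \left(2 + 69\right) - 372 = 71 - 372 = -301$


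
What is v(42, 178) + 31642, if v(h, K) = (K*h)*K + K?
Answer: 1362548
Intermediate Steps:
v(h, K) = K + h*K² (v(h, K) = h*K² + K = K + h*K²)
v(42, 178) + 31642 = 178*(1 + 178*42) + 31642 = 178*(1 + 7476) + 31642 = 178*7477 + 31642 = 1330906 + 31642 = 1362548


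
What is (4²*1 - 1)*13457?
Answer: 201855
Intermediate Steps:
(4²*1 - 1)*13457 = (16*1 - 1)*13457 = (16 - 1)*13457 = 15*13457 = 201855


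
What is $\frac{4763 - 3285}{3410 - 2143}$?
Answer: $\frac{1478}{1267} \approx 1.1665$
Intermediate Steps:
$\frac{4763 - 3285}{3410 - 2143} = \frac{1478}{1267}$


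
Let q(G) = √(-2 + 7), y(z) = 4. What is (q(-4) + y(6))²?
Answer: (4 + √5)² ≈ 38.889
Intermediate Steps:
q(G) = √5
(q(-4) + y(6))² = (√5 + 4)² = (4 + √5)²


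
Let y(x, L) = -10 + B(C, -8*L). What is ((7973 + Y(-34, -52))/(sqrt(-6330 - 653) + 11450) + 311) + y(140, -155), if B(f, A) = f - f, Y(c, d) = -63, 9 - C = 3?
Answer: 39554523883/131109483 - 7910*I*sqrt(6983)/131109483 ≈ 301.69 - 0.0050415*I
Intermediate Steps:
C = 6 (C = 9 - 1*3 = 9 - 3 = 6)
B(f, A) = 0
y(x, L) = -10 (y(x, L) = -10 + 0 = -10)
((7973 + Y(-34, -52))/(sqrt(-6330 - 653) + 11450) + 311) + y(140, -155) = ((7973 - 63)/(sqrt(-6330 - 653) + 11450) + 311) - 10 = (7910/(sqrt(-6983) + 11450) + 311) - 10 = (7910/(I*sqrt(6983) + 11450) + 311) - 10 = (7910/(11450 + I*sqrt(6983)) + 311) - 10 = (311 + 7910/(11450 + I*sqrt(6983))) - 10 = 301 + 7910/(11450 + I*sqrt(6983))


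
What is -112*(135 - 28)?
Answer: -11984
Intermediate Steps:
-112*(135 - 28) = -112*107 = -11984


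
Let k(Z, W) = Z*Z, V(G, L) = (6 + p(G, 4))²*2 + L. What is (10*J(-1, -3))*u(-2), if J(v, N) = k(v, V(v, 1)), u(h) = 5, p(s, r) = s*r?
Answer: 50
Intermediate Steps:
p(s, r) = r*s
V(G, L) = L + 2*(6 + 4*G)² (V(G, L) = (6 + 4*G)²*2 + L = 2*(6 + 4*G)² + L = L + 2*(6 + 4*G)²)
k(Z, W) = Z²
J(v, N) = v²
(10*J(-1, -3))*u(-2) = (10*(-1)²)*5 = (10*1)*5 = 10*5 = 50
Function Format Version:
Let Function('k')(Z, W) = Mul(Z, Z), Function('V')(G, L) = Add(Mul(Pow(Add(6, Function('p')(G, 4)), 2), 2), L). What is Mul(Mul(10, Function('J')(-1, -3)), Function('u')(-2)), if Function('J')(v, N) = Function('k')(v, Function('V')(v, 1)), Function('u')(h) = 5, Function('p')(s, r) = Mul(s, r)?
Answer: 50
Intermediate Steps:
Function('p')(s, r) = Mul(r, s)
Function('V')(G, L) = Add(L, Mul(2, Pow(Add(6, Mul(4, G)), 2))) (Function('V')(G, L) = Add(Mul(Pow(Add(6, Mul(4, G)), 2), 2), L) = Add(Mul(2, Pow(Add(6, Mul(4, G)), 2)), L) = Add(L, Mul(2, Pow(Add(6, Mul(4, G)), 2))))
Function('k')(Z, W) = Pow(Z, 2)
Function('J')(v, N) = Pow(v, 2)
Mul(Mul(10, Function('J')(-1, -3)), Function('u')(-2)) = Mul(Mul(10, Pow(-1, 2)), 5) = Mul(Mul(10, 1), 5) = Mul(10, 5) = 50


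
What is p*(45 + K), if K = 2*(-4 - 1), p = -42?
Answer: -1470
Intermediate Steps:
K = -10 (K = 2*(-5) = -10)
p*(45 + K) = -42*(45 - 10) = -42*35 = -1470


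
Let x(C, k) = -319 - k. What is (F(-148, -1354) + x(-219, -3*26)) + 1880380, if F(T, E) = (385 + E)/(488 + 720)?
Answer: 2271206943/1208 ≈ 1.8801e+6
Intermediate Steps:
F(T, E) = 385/1208 + E/1208 (F(T, E) = (385 + E)/1208 = (385 + E)*(1/1208) = 385/1208 + E/1208)
(F(-148, -1354) + x(-219, -3*26)) + 1880380 = ((385/1208 + (1/1208)*(-1354)) + (-319 - (-3)*26)) + 1880380 = ((385/1208 - 677/604) + (-319 - 1*(-78))) + 1880380 = (-969/1208 + (-319 + 78)) + 1880380 = (-969/1208 - 241) + 1880380 = -292097/1208 + 1880380 = 2271206943/1208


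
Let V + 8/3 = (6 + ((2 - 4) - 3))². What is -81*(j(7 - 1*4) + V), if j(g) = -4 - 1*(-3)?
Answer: 216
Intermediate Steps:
j(g) = -1 (j(g) = -4 + 3 = -1)
V = -5/3 (V = -8/3 + (6 + ((2 - 4) - 3))² = -8/3 + (6 + (-2 - 3))² = -8/3 + (6 - 5)² = -8/3 + 1² = -8/3 + 1 = -5/3 ≈ -1.6667)
-81*(j(7 - 1*4) + V) = -81*(-1 - 5/3) = -81*(-8/3) = 216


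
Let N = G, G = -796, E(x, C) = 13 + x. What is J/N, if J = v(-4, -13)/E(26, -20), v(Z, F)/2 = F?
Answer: 1/1194 ≈ 0.00083752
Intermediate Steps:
v(Z, F) = 2*F
N = -796
J = -⅔ (J = (2*(-13))/(13 + 26) = -26/39 = -26*1/39 = -⅔ ≈ -0.66667)
J/N = -⅔/(-796) = -⅔*(-1/796) = 1/1194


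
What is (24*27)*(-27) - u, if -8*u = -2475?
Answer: -142443/8 ≈ -17805.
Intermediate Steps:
u = 2475/8 (u = -⅛*(-2475) = 2475/8 ≈ 309.38)
(24*27)*(-27) - u = (24*27)*(-27) - 1*2475/8 = 648*(-27) - 2475/8 = -17496 - 2475/8 = -142443/8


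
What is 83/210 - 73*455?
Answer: -6975067/210 ≈ -33215.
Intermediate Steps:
83/210 - 73*455 = 83*(1/210) - 33215 = 83/210 - 33215 = -6975067/210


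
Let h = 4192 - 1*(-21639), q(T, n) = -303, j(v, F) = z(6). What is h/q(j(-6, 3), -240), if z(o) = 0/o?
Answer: -25831/303 ≈ -85.251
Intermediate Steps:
z(o) = 0
j(v, F) = 0
h = 25831 (h = 4192 + 21639 = 25831)
h/q(j(-6, 3), -240) = 25831/(-303) = 25831*(-1/303) = -25831/303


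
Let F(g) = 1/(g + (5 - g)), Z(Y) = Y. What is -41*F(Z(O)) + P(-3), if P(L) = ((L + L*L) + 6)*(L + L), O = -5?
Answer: -401/5 ≈ -80.200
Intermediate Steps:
F(g) = ⅕ (F(g) = 1/5 = ⅕)
P(L) = 2*L*(6 + L + L²) (P(L) = ((L + L²) + 6)*(2*L) = (6 + L + L²)*(2*L) = 2*L*(6 + L + L²))
-41*F(Z(O)) + P(-3) = -41*⅕ + 2*(-3)*(6 - 3 + (-3)²) = -41/5 + 2*(-3)*(6 - 3 + 9) = -41/5 + 2*(-3)*12 = -41/5 - 72 = -401/5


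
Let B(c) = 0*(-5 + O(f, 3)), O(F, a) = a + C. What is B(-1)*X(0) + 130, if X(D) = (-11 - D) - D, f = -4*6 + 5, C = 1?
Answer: 130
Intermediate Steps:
f = -19 (f = -24 + 5 = -19)
O(F, a) = 1 + a (O(F, a) = a + 1 = 1 + a)
X(D) = -11 - 2*D
B(c) = 0 (B(c) = 0*(-5 + (1 + 3)) = 0*(-5 + 4) = 0*(-1) = 0)
B(-1)*X(0) + 130 = 0*(-11 - 2*0) + 130 = 0*(-11 + 0) + 130 = 0*(-11) + 130 = 0 + 130 = 130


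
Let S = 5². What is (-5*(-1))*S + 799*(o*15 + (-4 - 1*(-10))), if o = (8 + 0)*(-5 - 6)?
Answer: -1049761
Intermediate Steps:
o = -88 (o = 8*(-11) = -88)
S = 25
(-5*(-1))*S + 799*(o*15 + (-4 - 1*(-10))) = -5*(-1)*25 + 799*(-88*15 + (-4 - 1*(-10))) = 5*25 + 799*(-1320 + (-4 + 10)) = 125 + 799*(-1320 + 6) = 125 + 799*(-1314) = 125 - 1049886 = -1049761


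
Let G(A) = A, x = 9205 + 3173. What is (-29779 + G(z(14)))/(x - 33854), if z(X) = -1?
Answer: 7445/5369 ≈ 1.3867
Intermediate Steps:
x = 12378
(-29779 + G(z(14)))/(x - 33854) = (-29779 - 1)/(12378 - 33854) = -29780/(-21476) = -29780*(-1/21476) = 7445/5369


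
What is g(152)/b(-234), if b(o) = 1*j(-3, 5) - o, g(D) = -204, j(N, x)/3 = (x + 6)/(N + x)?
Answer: -136/167 ≈ -0.81437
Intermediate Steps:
j(N, x) = 3*(6 + x)/(N + x) (j(N, x) = 3*((x + 6)/(N + x)) = 3*((6 + x)/(N + x)) = 3*(6 + x)/(N + x))
b(o) = 33/2 - o (b(o) = 1*(3*(6 + 5)/(-3 + 5)) - o = 1*(3*11/2) - o = 1*(3*(½)*11) - o = 1*(33/2) - o = 33/2 - o)
g(152)/b(-234) = -204/(33/2 - 1*(-234)) = -204/(33/2 + 234) = -204/501/2 = -204*2/501 = -136/167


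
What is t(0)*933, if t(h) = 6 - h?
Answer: 5598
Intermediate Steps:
t(0)*933 = (6 - 1*0)*933 = (6 + 0)*933 = 6*933 = 5598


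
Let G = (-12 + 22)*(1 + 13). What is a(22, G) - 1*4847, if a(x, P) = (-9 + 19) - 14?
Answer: -4851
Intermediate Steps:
G = 140 (G = 10*14 = 140)
a(x, P) = -4 (a(x, P) = 10 - 14 = -4)
a(22, G) - 1*4847 = -4 - 1*4847 = -4 - 4847 = -4851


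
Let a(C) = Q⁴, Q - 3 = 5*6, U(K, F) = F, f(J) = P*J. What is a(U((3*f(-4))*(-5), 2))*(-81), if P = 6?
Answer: -96059601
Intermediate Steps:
f(J) = 6*J
Q = 33 (Q = 3 + 5*6 = 3 + 30 = 33)
a(C) = 1185921 (a(C) = 33⁴ = 1185921)
a(U((3*f(-4))*(-5), 2))*(-81) = 1185921*(-81) = -96059601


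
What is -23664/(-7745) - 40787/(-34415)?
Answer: 45211675/10661767 ≈ 4.2405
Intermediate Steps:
-23664/(-7745) - 40787/(-34415) = -23664*(-1/7745) - 40787*(-1/34415) = 23664/7745 + 40787/34415 = 45211675/10661767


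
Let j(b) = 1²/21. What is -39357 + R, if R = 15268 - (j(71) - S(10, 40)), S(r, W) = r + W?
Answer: -504820/21 ≈ -24039.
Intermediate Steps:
j(b) = 1/21 (j(b) = 1*(1/21) = 1/21)
S(r, W) = W + r
R = 321677/21 (R = 15268 - (1/21 - (40 + 10)) = 15268 - (1/21 - 1*50) = 15268 - (1/21 - 50) = 15268 - 1*(-1049/21) = 15268 + 1049/21 = 321677/21 ≈ 15318.)
-39357 + R = -39357 + 321677/21 = -504820/21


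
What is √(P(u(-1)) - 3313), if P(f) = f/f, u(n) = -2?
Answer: 12*I*√23 ≈ 57.55*I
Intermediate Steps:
P(f) = 1
√(P(u(-1)) - 3313) = √(1 - 3313) = √(-3312) = 12*I*√23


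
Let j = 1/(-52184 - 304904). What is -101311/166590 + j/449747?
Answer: -8135235649673743/13377115089825120 ≈ -0.60815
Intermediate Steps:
j = -1/357088 (j = 1/(-357088) = -1/357088 ≈ -2.8004e-6)
-101311/166590 + j/449747 = -101311/166590 - 1/357088/449747 = -101311*1/166590 - 1/357088*1/449747 = -101311/166590 - 1/160599256736 = -8135235649673743/13377115089825120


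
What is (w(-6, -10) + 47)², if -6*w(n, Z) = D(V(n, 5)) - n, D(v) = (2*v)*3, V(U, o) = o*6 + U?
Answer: 484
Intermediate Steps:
V(U, o) = U + 6*o (V(U, o) = 6*o + U = U + 6*o)
D(v) = 6*v
w(n, Z) = -30 - 5*n/6 (w(n, Z) = -(6*(n + 6*5) - n)/6 = -(6*(n + 30) - n)/6 = -(6*(30 + n) - n)/6 = -((180 + 6*n) - n)/6 = -(180 + 5*n)/6 = -30 - 5*n/6)
(w(-6, -10) + 47)² = ((-30 - ⅚*(-6)) + 47)² = ((-30 + 5) + 47)² = (-25 + 47)² = 22² = 484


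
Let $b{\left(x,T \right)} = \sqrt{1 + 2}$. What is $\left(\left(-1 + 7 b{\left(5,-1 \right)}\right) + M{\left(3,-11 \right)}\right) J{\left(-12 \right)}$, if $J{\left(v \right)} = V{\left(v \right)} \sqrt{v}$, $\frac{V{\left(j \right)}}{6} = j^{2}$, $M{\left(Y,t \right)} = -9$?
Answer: $i \left(36288 - 17280 \sqrt{3}\right) \approx 6358.2 i$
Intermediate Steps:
$b{\left(x,T \right)} = \sqrt{3}$
$V{\left(j \right)} = 6 j^{2}$
$J{\left(v \right)} = 6 v^{\frac{5}{2}}$ ($J{\left(v \right)} = 6 v^{2} \sqrt{v} = 6 v^{\frac{5}{2}}$)
$\left(\left(-1 + 7 b{\left(5,-1 \right)}\right) + M{\left(3,-11 \right)}\right) J{\left(-12 \right)} = \left(\left(-1 + 7 \sqrt{3}\right) - 9\right) 6 \left(-12\right)^{\frac{5}{2}} = \left(-10 + 7 \sqrt{3}\right) 6 \cdot 288 i \sqrt{3} = \left(-10 + 7 \sqrt{3}\right) 1728 i \sqrt{3} = 1728 i \sqrt{3} \left(-10 + 7 \sqrt{3}\right)$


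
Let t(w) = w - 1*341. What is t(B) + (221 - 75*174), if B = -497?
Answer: -13667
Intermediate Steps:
t(w) = -341 + w (t(w) = w - 341 = -341 + w)
t(B) + (221 - 75*174) = (-341 - 497) + (221 - 75*174) = -838 + (221 - 13050) = -838 - 12829 = -13667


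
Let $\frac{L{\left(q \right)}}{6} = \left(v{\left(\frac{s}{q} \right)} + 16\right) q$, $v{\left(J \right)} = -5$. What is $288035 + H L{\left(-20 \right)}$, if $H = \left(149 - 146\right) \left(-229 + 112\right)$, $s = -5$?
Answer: $751355$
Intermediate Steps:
$H = -351$ ($H = 3 \left(-117\right) = -351$)
$L{\left(q \right)} = 66 q$ ($L{\left(q \right)} = 6 \left(-5 + 16\right) q = 6 \cdot 11 q = 66 q$)
$288035 + H L{\left(-20 \right)} = 288035 - 351 \cdot 66 \left(-20\right) = 288035 - -463320 = 288035 + 463320 = 751355$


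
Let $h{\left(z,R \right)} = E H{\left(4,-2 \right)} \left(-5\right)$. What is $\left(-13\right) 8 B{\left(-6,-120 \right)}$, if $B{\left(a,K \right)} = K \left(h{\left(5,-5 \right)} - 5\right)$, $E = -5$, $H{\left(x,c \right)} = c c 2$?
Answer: $2433600$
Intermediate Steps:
$H{\left(x,c \right)} = 2 c^{2}$ ($H{\left(x,c \right)} = c^{2} \cdot 2 = 2 c^{2}$)
$h{\left(z,R \right)} = 200$ ($h{\left(z,R \right)} = - 5 \cdot 2 \left(-2\right)^{2} \left(-5\right) = - 5 \cdot 2 \cdot 4 \left(-5\right) = \left(-5\right) 8 \left(-5\right) = \left(-40\right) \left(-5\right) = 200$)
$B{\left(a,K \right)} = 195 K$ ($B{\left(a,K \right)} = K \left(200 - 5\right) = K 195 = 195 K$)
$\left(-13\right) 8 B{\left(-6,-120 \right)} = \left(-13\right) 8 \cdot 195 \left(-120\right) = \left(-104\right) \left(-23400\right) = 2433600$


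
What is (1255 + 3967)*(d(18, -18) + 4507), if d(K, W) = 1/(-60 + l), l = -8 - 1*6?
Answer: 870812887/37 ≈ 2.3535e+7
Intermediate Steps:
l = -14 (l = -8 - 6 = -14)
d(K, W) = -1/74 (d(K, W) = 1/(-60 - 14) = 1/(-74) = -1/74)
(1255 + 3967)*(d(18, -18) + 4507) = (1255 + 3967)*(-1/74 + 4507) = 5222*(333517/74) = 870812887/37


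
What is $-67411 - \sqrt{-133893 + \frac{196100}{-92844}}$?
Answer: $-67411 - \frac{2 i \sqrt{2003779484098}}{7737} \approx -67411.0 - 365.92 i$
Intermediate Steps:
$-67411 - \sqrt{-133893 + \frac{196100}{-92844}} = -67411 - \sqrt{-133893 + 196100 \left(- \frac{1}{92844}\right)} = -67411 - \sqrt{-133893 - \frac{49025}{23211}} = -67411 - \sqrt{- \frac{3107839448}{23211}} = -67411 - \frac{2 i \sqrt{2003779484098}}{7737}$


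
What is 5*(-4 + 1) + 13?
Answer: -2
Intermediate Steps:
5*(-4 + 1) + 13 = 5*(-3) + 13 = -15 + 13 = -2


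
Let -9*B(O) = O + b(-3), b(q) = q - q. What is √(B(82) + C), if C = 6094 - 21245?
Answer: I*√136441/3 ≈ 123.13*I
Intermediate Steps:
b(q) = 0
C = -15151
B(O) = -O/9 (B(O) = -(O + 0)/9 = -O/9)
√(B(82) + C) = √(-⅑*82 - 15151) = √(-82/9 - 15151) = √(-136441/9) = I*√136441/3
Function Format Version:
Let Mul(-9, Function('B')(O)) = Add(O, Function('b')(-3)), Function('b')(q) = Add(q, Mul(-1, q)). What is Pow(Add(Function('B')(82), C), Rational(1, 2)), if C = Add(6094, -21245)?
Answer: Mul(Rational(1, 3), I, Pow(136441, Rational(1, 2))) ≈ Mul(123.13, I)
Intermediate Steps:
Function('b')(q) = 0
C = -15151
Function('B')(O) = Mul(Rational(-1, 9), O) (Function('B')(O) = Mul(Rational(-1, 9), Add(O, 0)) = Mul(Rational(-1, 9), O))
Pow(Add(Function('B')(82), C), Rational(1, 2)) = Pow(Add(Mul(Rational(-1, 9), 82), -15151), Rational(1, 2)) = Pow(Add(Rational(-82, 9), -15151), Rational(1, 2)) = Pow(Rational(-136441, 9), Rational(1, 2)) = Mul(Rational(1, 3), I, Pow(136441, Rational(1, 2)))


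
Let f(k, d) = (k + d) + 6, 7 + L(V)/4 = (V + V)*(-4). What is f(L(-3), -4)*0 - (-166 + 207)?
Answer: -41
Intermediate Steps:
L(V) = -28 - 32*V (L(V) = -28 + 4*((V + V)*(-4)) = -28 + 4*((2*V)*(-4)) = -28 + 4*(-8*V) = -28 - 32*V)
f(k, d) = 6 + d + k (f(k, d) = (d + k) + 6 = 6 + d + k)
f(L(-3), -4)*0 - (-166 + 207) = (6 - 4 + (-28 - 32*(-3)))*0 - (-166 + 207) = (6 - 4 + (-28 + 96))*0 - 1*41 = (6 - 4 + 68)*0 - 41 = 70*0 - 41 = 0 - 41 = -41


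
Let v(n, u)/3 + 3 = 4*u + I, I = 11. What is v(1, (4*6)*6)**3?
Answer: 5377771008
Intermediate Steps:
v(n, u) = 24 + 12*u (v(n, u) = -9 + 3*(4*u + 11) = -9 + 3*(11 + 4*u) = -9 + (33 + 12*u) = 24 + 12*u)
v(1, (4*6)*6)**3 = (24 + 12*((4*6)*6))**3 = (24 + 12*(24*6))**3 = (24 + 12*144)**3 = (24 + 1728)**3 = 1752**3 = 5377771008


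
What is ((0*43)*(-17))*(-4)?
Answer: 0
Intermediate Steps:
((0*43)*(-17))*(-4) = (0*(-17))*(-4) = 0*(-4) = 0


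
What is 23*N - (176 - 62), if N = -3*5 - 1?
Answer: -482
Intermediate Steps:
N = -16 (N = -15 - 1 = -16)
23*N - (176 - 62) = 23*(-16) - (176 - 62) = -368 - 1*114 = -368 - 114 = -482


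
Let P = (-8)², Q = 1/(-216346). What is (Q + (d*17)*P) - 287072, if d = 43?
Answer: -51985347649/216346 ≈ -2.4029e+5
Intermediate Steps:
Q = -1/216346 ≈ -4.6222e-6
P = 64
(Q + (d*17)*P) - 287072 = (-1/216346 + (43*17)*64) - 287072 = (-1/216346 + 731*64) - 287072 = (-1/216346 + 46784) - 287072 = 10121531263/216346 - 287072 = -51985347649/216346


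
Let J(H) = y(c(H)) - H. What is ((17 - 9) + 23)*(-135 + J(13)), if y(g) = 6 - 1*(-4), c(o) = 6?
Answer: -4278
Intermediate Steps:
y(g) = 10 (y(g) = 6 + 4 = 10)
J(H) = 10 - H
((17 - 9) + 23)*(-135 + J(13)) = ((17 - 9) + 23)*(-135 + (10 - 1*13)) = (8 + 23)*(-135 + (10 - 13)) = 31*(-135 - 3) = 31*(-138) = -4278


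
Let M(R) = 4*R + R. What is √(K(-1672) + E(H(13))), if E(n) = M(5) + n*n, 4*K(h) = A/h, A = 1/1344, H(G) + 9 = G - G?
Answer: √8363671649718/280896 ≈ 10.296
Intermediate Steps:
H(G) = -9 (H(G) = -9 + (G - G) = -9 + 0 = -9)
A = 1/1344 ≈ 0.00074405
K(h) = 1/(5376*h) (K(h) = (1/(1344*h))/4 = 1/(5376*h))
M(R) = 5*R
E(n) = 25 + n² (E(n) = 5*5 + n*n = 25 + n²)
√(K(-1672) + E(H(13))) = √((1/5376)/(-1672) + (25 + (-9)²)) = √((1/5376)*(-1/1672) + (25 + 81)) = √(-1/8988672 + 106) = √(952799231/8988672) = √8363671649718/280896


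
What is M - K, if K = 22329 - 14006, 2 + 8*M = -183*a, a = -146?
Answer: -9967/2 ≈ -4983.5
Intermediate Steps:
M = 6679/2 (M = -¼ + (-183*(-146))/8 = -¼ + (⅛)*26718 = -¼ + 13359/4 = 6679/2 ≈ 3339.5)
K = 8323
M - K = 6679/2 - 1*8323 = 6679/2 - 8323 = -9967/2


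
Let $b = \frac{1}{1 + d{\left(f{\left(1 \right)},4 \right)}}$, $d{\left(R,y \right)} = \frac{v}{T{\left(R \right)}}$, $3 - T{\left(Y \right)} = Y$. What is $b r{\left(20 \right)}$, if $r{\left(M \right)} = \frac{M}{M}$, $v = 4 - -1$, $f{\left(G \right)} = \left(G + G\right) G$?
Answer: $\frac{1}{6} \approx 0.16667$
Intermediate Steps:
$f{\left(G \right)} = 2 G^{2}$ ($f{\left(G \right)} = 2 G G = 2 G^{2}$)
$T{\left(Y \right)} = 3 - Y$
$v = 5$ ($v = 4 + 1 = 5$)
$d{\left(R,y \right)} = \frac{5}{3 - R}$
$r{\left(M \right)} = 1$
$b = \frac{1}{6}$ ($b = \frac{1}{1 - \frac{5}{-3 + 2 \cdot 1^{2}}} = \frac{1}{1 - \frac{5}{-3 + 2 \cdot 1}} = \frac{1}{1 - \frac{5}{-3 + 2}} = \frac{1}{1 - \frac{5}{-1}} = \frac{1}{1 - -5} = \frac{1}{1 + 5} = \frac{1}{6} \approx 0.16667$)
$b r{\left(20 \right)} = \frac{1}{6} \cdot 1 = \frac{1}{6}$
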